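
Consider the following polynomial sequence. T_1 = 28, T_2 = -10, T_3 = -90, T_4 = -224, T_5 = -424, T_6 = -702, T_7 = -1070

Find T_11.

Δ: -38 , -80 , -134 , -200 , -278 , -368
Δ²: -42 , -54 , -66 , -78 , -90
Δ³: -12 , -12 , -12 , -12
Third differences constant at -12.
-90 − 12 = -102;  -368 − 102 = -470;  -1070 − 470 = -1540
-102 − 12 = -114;  -470 − 114 = -584;  -1540 − 584 = -2124
-114 − 12 = -126;  -584 − 126 = -710;  -2124 − 710 = -2834
-126 − 12 = -138;  -710 − 138 = -848;  -2834 − 848 = -3682

-3682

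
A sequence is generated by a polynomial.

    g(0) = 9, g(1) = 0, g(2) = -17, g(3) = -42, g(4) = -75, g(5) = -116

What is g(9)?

D1: -9, -17, -25, -33, -41
D2: -8, -8, -8, -8
The second differences are constant (-8).
-41 − 8 = -49;  -116 − 49 = -165
-49 − 8 = -57;  -165 − 57 = -222
-57 − 8 = -65;  -222 − 65 = -287
-65 − 8 = -73;  -287 − 73 = -360

-360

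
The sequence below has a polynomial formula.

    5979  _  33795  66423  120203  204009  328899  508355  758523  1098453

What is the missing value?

Using the last 8 terms:
First differences: 32628  53780  83806  124890  179456  250168  339930
Second differences: 21152  30026  41084  54566  70712  89762
Third differences: 8874  11058  13482  16146  19050
Fourth differences: 2184  2424  2664  2904
Fifth differences: 240  240  240
Constant fifth difference = 240.
Extend backward: 2184 − 240 = 1944;  8874 − 1944 = 6930;  21152 − 6930 = 14222;  32628 − 14222 = 18406;  33795 − 18406 = 15389

15389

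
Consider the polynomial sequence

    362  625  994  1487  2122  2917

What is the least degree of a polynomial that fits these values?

3

D1: 263, 369, 493, 635, 795
D2: 106, 124, 142, 160
D3: 18, 18, 18
The third differences are constant, so the polynomial has degree 3.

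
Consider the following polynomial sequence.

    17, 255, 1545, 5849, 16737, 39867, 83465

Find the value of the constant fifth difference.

First differences: 238, 1290, 4304, 10888, 23130, 43598
Second differences: 1052, 3014, 6584, 12242, 20468
Third differences: 1962, 3570, 5658, 8226
Fourth differences: 1608, 2088, 2568
Fifth differences: 480, 480

480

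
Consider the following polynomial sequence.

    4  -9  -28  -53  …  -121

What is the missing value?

-84

Using the first 4 terms:
First differences: -13  -19  -25
Second differences: -6  -6
Constant second difference = -6.
Extend forward: -25 − 6 = -31;  -53 − 31 = -84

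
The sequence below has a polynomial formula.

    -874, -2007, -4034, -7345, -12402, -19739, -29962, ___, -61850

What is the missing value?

-43749

Using the first 7 terms:
First differences: -1133  -2027  -3311  -5057  -7337  -10223
Second differences: -894  -1284  -1746  -2280  -2886
Third differences: -390  -462  -534  -606
Fourth differences: -72  -72  -72
Constant fourth difference = -72.
Extend forward: -606 − 72 = -678;  -2886 − 678 = -3564;  -10223 − 3564 = -13787;  -29962 − 13787 = -43749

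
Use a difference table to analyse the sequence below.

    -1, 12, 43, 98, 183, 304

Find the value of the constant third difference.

6

D1: 13, 31, 55, 85, 121
D2: 18, 24, 30, 36
D3: 6, 6, 6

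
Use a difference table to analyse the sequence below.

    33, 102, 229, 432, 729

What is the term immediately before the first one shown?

4

D1: 69  127  203  297
D2: 58  76  94
D3: 18  18
The third differences are constant at 18.
Work back: 58 − 18 = 40;  69 − 40 = 29;  33 − 29 = 4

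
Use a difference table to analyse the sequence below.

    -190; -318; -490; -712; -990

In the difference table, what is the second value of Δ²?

First differences: -128, -172, -222, -278
Second differences: -44, -50, -56
Third differences: -6, -6

-50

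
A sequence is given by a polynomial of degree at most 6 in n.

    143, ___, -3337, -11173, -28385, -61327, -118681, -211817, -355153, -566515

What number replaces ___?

-491

Using the last 8 terms:
First differences: -7836  -17212  -32942  -57354  -93136  -143336  -211362
Second differences: -9376  -15730  -24412  -35782  -50200  -68026
Third differences: -6354  -8682  -11370  -14418  -17826
Fourth differences: -2328  -2688  -3048  -3408
Fifth differences: -360  -360  -360
Constant fifth difference = -360.
Extend backward: -2328 + 360 = -1968;  -6354 + 1968 = -4386;  -9376 + 4386 = -4990;  -7836 + 4990 = -2846;  -3337 + 2846 = -491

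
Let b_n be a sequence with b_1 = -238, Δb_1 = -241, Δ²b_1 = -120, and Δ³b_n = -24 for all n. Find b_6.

-2883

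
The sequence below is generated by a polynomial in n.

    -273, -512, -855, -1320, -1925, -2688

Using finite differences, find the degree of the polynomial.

First differences: -239, -343, -465, -605, -763
Second differences: -104, -122, -140, -158
Third differences: -18, -18, -18
The third differences are constant, so the polynomial has degree 3.

3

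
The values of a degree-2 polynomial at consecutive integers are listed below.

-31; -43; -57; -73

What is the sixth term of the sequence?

-111

First differences: -12 , -14 , -16
Second differences: -2 , -2
Second differences constant at -2.
-16 − 2 = -18;  -73 − 18 = -91
-18 − 2 = -20;  -91 − 20 = -111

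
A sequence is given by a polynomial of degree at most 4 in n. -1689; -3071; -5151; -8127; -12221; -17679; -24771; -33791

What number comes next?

-1382 , -2080 , -2976 , -4094 , -5458 , -7092 , -9020
-698 , -896 , -1118 , -1364 , -1634 , -1928
-198 , -222 , -246 , -270 , -294
-24 , -24 , -24 , -24
Constant fourth difference = -24, so extend:
-294 − 24 = -318;  -1928 − 318 = -2246;  -9020 − 2246 = -11266;  -33791 − 11266 = -45057

-45057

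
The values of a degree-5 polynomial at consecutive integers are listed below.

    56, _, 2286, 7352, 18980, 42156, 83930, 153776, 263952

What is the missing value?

Using the last 7 terms:
Δ: 5066  11628  23176  41774  69846  110176
Δ²: 6562  11548  18598  28072  40330
Δ³: 4986  7050  9474  12258
Δ⁴: 2064  2424  2784
Δ⁵: 360  360
Constant fifth difference = 360.
Extend backward: 2064 − 360 = 1704;  4986 − 1704 = 3282;  6562 − 3282 = 3280;  5066 − 3280 = 1786;  2286 − 1786 = 500

500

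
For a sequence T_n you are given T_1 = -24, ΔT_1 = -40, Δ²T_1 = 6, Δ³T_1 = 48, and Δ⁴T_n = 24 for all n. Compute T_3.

Build the table forward from the leading diagonal:
Δ⁴: 24, 24, 24
Δ³: 48, 72, 96
Δ²: 6, 54, 126
Δ: -40, -34, 20
T: -24, -64, -98

-98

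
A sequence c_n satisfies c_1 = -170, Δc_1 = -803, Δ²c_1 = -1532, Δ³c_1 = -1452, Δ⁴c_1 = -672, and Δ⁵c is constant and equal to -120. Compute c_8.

Build the table forward from the leading diagonal:
Δ⁵: -120, -120, -120, -120, -120, -120, -120, -120
Δ⁴: -672, -792, -912, -1032, -1152, -1272, -1392, -1512
Δ³: -1452, -2124, -2916, -3828, -4860, -6012, -7284, -8676
Δ²: -1532, -2984, -5108, -8024, -11852, -16712, -22724, -30008
Δ: -803, -2335, -5319, -10427, -18451, -30303, -47015, -69739
c: -170, -973, -3308, -8627, -19054, -37505, -67808, -114823

-114823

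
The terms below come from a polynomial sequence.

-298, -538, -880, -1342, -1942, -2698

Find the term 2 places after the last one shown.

Δ: -240 , -342 , -462 , -600 , -756
Δ²: -102 , -120 , -138 , -156
Δ³: -18 , -18 , -18
Constant third difference = -18, so extend:
-156 − 18 = -174;  -756 − 174 = -930;  -2698 − 930 = -3628
-174 − 18 = -192;  -930 − 192 = -1122;  -3628 − 1122 = -4750

-4750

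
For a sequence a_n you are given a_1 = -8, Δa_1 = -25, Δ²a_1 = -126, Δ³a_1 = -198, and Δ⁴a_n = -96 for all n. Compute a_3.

-184

Build the table forward from the leading diagonal:
Δ⁴: -96, -96, -96
Δ³: -198, -294, -390
Δ²: -126, -324, -618
Δ: -25, -151, -475
a: -8, -33, -184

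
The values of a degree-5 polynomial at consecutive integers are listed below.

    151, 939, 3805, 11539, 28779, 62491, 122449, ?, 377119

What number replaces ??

Using the first 7 terms:
First differences: 788  2866  7734  17240  33712  59958
Second differences: 2078  4868  9506  16472  26246
Third differences: 2790  4638  6966  9774
Fourth differences: 1848  2328  2808
Fifth differences: 480  480
Constant fifth difference = 480.
Extend forward: 2808 + 480 = 3288;  9774 + 3288 = 13062;  26246 + 13062 = 39308;  59958 + 39308 = 99266;  122449 + 99266 = 221715

221715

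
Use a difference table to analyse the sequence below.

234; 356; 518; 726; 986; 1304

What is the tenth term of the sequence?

3276

122 , 162 , 208 , 260 , 318
40 , 46 , 52 , 58
6 , 6 , 6
Constant third difference = 6, so extend:
58 + 6 = 64;  318 + 64 = 382;  1304 + 382 = 1686
64 + 6 = 70;  382 + 70 = 452;  1686 + 452 = 2138
70 + 6 = 76;  452 + 76 = 528;  2138 + 528 = 2666
76 + 6 = 82;  528 + 82 = 610;  2666 + 610 = 3276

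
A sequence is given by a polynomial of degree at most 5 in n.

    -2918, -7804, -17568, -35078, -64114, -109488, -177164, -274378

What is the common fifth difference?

Δ: -4886, -9764, -17510, -29036, -45374, -67676, -97214
Δ²: -4878, -7746, -11526, -16338, -22302, -29538
Δ³: -2868, -3780, -4812, -5964, -7236
Δ⁴: -912, -1032, -1152, -1272
Δ⁵: -120, -120, -120

-120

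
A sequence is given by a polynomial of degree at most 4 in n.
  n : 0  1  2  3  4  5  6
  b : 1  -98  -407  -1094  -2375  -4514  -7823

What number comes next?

-99, -309, -687, -1281, -2139, -3309
-210, -378, -594, -858, -1170
-168, -216, -264, -312
-48, -48, -48
Fourth differences constant at -48.
-312 − 48 = -360;  -1170 − 360 = -1530;  -3309 − 1530 = -4839;  -7823 − 4839 = -12662

-12662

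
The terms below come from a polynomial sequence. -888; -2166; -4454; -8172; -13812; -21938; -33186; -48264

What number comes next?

Δ: -1278 , -2288 , -3718 , -5640 , -8126 , -11248 , -15078
Δ²: -1010 , -1430 , -1922 , -2486 , -3122 , -3830
Δ³: -420 , -492 , -564 , -636 , -708
Δ⁴: -72 , -72 , -72 , -72
Constant fourth difference = -72, so extend:
-708 − 72 = -780;  -3830 − 780 = -4610;  -15078 − 4610 = -19688;  -48264 − 19688 = -67952

-67952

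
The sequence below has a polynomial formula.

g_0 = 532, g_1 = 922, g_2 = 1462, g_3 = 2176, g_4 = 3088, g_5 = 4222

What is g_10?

First differences: 390  540  714  912  1134
Second differences: 150  174  198  222
Third differences: 24  24  24
Constant third difference = 24, so extend:
222 + 24 = 246;  1134 + 246 = 1380;  4222 + 1380 = 5602
246 + 24 = 270;  1380 + 270 = 1650;  5602 + 1650 = 7252
270 + 24 = 294;  1650 + 294 = 1944;  7252 + 1944 = 9196
294 + 24 = 318;  1944 + 318 = 2262;  9196 + 2262 = 11458
318 + 24 = 342;  2262 + 342 = 2604;  11458 + 2604 = 14062

14062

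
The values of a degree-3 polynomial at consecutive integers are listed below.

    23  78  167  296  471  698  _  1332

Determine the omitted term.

Using the first 6 terms:
Δ: 55  89  129  175  227
Δ²: 34  40  46  52
Δ³: 6  6  6
Constant third difference = 6.
Extend forward: 52 + 6 = 58;  227 + 58 = 285;  698 + 285 = 983

983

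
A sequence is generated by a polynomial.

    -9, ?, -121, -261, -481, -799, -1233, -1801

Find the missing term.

-43

Using the last 6 terms:
-140  -220  -318  -434  -568
-80  -98  -116  -134
-18  -18  -18
Constant third difference = -18.
Extend backward: -80 + 18 = -62;  -140 + 62 = -78;  -121 + 78 = -43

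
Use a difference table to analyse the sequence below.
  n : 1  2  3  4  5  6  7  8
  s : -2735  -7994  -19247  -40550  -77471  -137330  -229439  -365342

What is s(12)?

-1669334

Δ: -5259 , -11253 , -21303 , -36921 , -59859 , -92109 , -135903
Δ²: -5994 , -10050 , -15618 , -22938 , -32250 , -43794
Δ³: -4056 , -5568 , -7320 , -9312 , -11544
Δ⁴: -1512 , -1752 , -1992 , -2232
Δ⁵: -240 , -240 , -240
The fifth differences are constant (-240).
-2232 − 240 = -2472;  -11544 − 2472 = -14016;  -43794 − 14016 = -57810;  -135903 − 57810 = -193713;  -365342 − 193713 = -559055
-2472 − 240 = -2712;  -14016 − 2712 = -16728;  -57810 − 16728 = -74538;  -193713 − 74538 = -268251;  -559055 − 268251 = -827306
-2712 − 240 = -2952;  -16728 − 2952 = -19680;  -74538 − 19680 = -94218;  -268251 − 94218 = -362469;  -827306 − 362469 = -1189775
-2952 − 240 = -3192;  -19680 − 3192 = -22872;  -94218 − 22872 = -117090;  -362469 − 117090 = -479559;  -1189775 − 479559 = -1669334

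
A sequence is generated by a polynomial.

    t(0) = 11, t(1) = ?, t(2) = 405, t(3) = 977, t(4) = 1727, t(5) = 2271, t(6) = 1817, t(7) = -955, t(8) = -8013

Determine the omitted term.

107

Using the last 7 terms:
Δ: 572, 750, 544, -454, -2772, -7058
Δ²: 178, -206, -998, -2318, -4286
Δ³: -384, -792, -1320, -1968
Δ⁴: -408, -528, -648
Δ⁵: -120, -120
Constant fifth difference = -120.
Extend backward: -408 + 120 = -288;  -384 + 288 = -96;  178 + 96 = 274;  572 − 274 = 298;  405 − 298 = 107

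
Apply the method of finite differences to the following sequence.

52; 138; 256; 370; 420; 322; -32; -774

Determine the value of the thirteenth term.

D1: 86 , 118 , 114 , 50 , -98 , -354 , -742
D2: 32 , -4 , -64 , -148 , -256 , -388
D3: -36 , -60 , -84 , -108 , -132
D4: -24 , -24 , -24 , -24
Fourth differences constant at -24.
-132 − 24 = -156;  -388 − 156 = -544;  -742 − 544 = -1286;  -774 − 1286 = -2060
-156 − 24 = -180;  -544 − 180 = -724;  -1286 − 724 = -2010;  -2060 − 2010 = -4070
-180 − 24 = -204;  -724 − 204 = -928;  -2010 − 928 = -2938;  -4070 − 2938 = -7008
-204 − 24 = -228;  -928 − 228 = -1156;  -2938 − 1156 = -4094;  -7008 − 4094 = -11102
-228 − 24 = -252;  -1156 − 252 = -1408;  -4094 − 1408 = -5502;  -11102 − 5502 = -16604

-16604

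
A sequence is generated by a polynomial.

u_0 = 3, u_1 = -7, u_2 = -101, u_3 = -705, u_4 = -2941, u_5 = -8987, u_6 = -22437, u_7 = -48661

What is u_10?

-291877

Δ: -10 , -94 , -604 , -2236 , -6046 , -13450 , -26224
Δ²: -84 , -510 , -1632 , -3810 , -7404 , -12774
Δ³: -426 , -1122 , -2178 , -3594 , -5370
Δ⁴: -696 , -1056 , -1416 , -1776
Δ⁵: -360 , -360 , -360
The fifth differences are constant (-360).
-1776 − 360 = -2136;  -5370 − 2136 = -7506;  -12774 − 7506 = -20280;  -26224 − 20280 = -46504;  -48661 − 46504 = -95165
-2136 − 360 = -2496;  -7506 − 2496 = -10002;  -20280 − 10002 = -30282;  -46504 − 30282 = -76786;  -95165 − 76786 = -171951
-2496 − 360 = -2856;  -10002 − 2856 = -12858;  -30282 − 12858 = -43140;  -76786 − 43140 = -119926;  -171951 − 119926 = -291877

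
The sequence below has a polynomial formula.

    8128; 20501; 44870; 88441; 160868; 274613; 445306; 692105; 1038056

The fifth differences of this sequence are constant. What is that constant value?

360

First differences: 12373, 24369, 43571, 72427, 113745, 170693, 246799, 345951
Second differences: 11996, 19202, 28856, 41318, 56948, 76106, 99152
Third differences: 7206, 9654, 12462, 15630, 19158, 23046
Fourth differences: 2448, 2808, 3168, 3528, 3888
Fifth differences: 360, 360, 360, 360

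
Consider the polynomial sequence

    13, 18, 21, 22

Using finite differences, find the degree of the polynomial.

2

D1: 5, 3, 1
D2: -2, -2
The second differences are constant, so the polynomial has degree 2.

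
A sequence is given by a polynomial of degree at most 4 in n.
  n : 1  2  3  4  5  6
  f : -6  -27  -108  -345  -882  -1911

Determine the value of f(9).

-10590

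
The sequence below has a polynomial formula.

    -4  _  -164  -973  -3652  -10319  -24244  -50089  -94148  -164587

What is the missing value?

-19

Using the last 8 terms:
D1: -809, -2679, -6667, -13925, -25845, -44059, -70439
D2: -1870, -3988, -7258, -11920, -18214, -26380
D3: -2118, -3270, -4662, -6294, -8166
D4: -1152, -1392, -1632, -1872
D5: -240, -240, -240
Constant fifth difference = -240.
Extend backward: -1152 + 240 = -912;  -2118 + 912 = -1206;  -1870 + 1206 = -664;  -809 + 664 = -145;  -164 + 145 = -19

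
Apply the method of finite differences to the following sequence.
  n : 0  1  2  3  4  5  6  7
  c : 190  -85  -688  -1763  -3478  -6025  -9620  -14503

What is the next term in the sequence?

-20938

-275  -603  -1075  -1715  -2547  -3595  -4883
-328  -472  -640  -832  -1048  -1288
-144  -168  -192  -216  -240
-24  -24  -24  -24
Fourth differences constant at -24.
-240 − 24 = -264;  -1288 − 264 = -1552;  -4883 − 1552 = -6435;  -14503 − 6435 = -20938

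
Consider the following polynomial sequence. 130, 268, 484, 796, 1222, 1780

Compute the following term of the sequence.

2488

D1: 138  216  312  426  558
D2: 78  96  114  132
D3: 18  18  18
Constant third difference = 18, so extend:
132 + 18 = 150;  558 + 150 = 708;  1780 + 708 = 2488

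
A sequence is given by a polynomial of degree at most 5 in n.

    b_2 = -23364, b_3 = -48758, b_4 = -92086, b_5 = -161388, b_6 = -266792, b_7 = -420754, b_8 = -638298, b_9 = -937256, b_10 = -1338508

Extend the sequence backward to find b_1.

-25394  -43328  -69302  -105404  -153962  -217544  -298958  -401252
-17934  -25974  -36102  -48558  -63582  -81414  -102294
-8040  -10128  -12456  -15024  -17832  -20880
-2088  -2328  -2568  -2808  -3048
-240  -240  -240  -240
The fifth differences are constant at -240.
Work back: -2088 + 240 = -1848;  -8040 + 1848 = -6192;  -17934 + 6192 = -11742;  -25394 + 11742 = -13652;  -23364 + 13652 = -9712

-9712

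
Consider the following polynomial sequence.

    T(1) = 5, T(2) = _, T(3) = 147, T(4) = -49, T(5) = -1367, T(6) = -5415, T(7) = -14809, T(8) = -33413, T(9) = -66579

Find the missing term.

61

Using the last 7 terms:
Δ: -196, -1318, -4048, -9394, -18604, -33166
Δ²: -1122, -2730, -5346, -9210, -14562
Δ³: -1608, -2616, -3864, -5352
Δ⁴: -1008, -1248, -1488
Δ⁵: -240, -240
Constant fifth difference = -240.
Extend backward: -1008 + 240 = -768;  -1608 + 768 = -840;  -1122 + 840 = -282;  -196 + 282 = 86;  147 − 86 = 61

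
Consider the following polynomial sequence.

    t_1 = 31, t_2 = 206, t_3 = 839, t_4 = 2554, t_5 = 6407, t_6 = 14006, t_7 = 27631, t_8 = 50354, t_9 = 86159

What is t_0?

2

175, 633, 1715, 3853, 7599, 13625, 22723, 35805
458, 1082, 2138, 3746, 6026, 9098, 13082
624, 1056, 1608, 2280, 3072, 3984
432, 552, 672, 792, 912
120, 120, 120, 120
The fifth differences are constant at 120.
Work back: 432 − 120 = 312;  624 − 312 = 312;  458 − 312 = 146;  175 − 146 = 29;  31 − 29 = 2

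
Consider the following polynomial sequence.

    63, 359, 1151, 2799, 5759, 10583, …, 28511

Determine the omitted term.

17919

Using the first 6 terms:
Δ: 296  792  1648  2960  4824
Δ²: 496  856  1312  1864
Δ³: 360  456  552
Δ⁴: 96  96
Constant fourth difference = 96.
Extend forward: 552 + 96 = 648;  1864 + 648 = 2512;  4824 + 2512 = 7336;  10583 + 7336 = 17919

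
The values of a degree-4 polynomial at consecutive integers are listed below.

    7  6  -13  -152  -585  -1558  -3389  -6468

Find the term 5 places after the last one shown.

Δ: -1, -19, -139, -433, -973, -1831, -3079
Δ²: -18, -120, -294, -540, -858, -1248
Δ³: -102, -174, -246, -318, -390
Δ⁴: -72, -72, -72, -72
Fourth differences constant at -72.
-390 − 72 = -462;  -1248 − 462 = -1710;  -3079 − 1710 = -4789;  -6468 − 4789 = -11257
-462 − 72 = -534;  -1710 − 534 = -2244;  -4789 − 2244 = -7033;  -11257 − 7033 = -18290
-534 − 72 = -606;  -2244 − 606 = -2850;  -7033 − 2850 = -9883;  -18290 − 9883 = -28173
-606 − 72 = -678;  -2850 − 678 = -3528;  -9883 − 3528 = -13411;  -28173 − 13411 = -41584
-678 − 72 = -750;  -3528 − 750 = -4278;  -13411 − 4278 = -17689;  -41584 − 17689 = -59273

-59273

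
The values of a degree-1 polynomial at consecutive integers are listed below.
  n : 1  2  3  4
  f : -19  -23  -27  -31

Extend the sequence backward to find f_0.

-15

Δ: -4  -4  -4
The first differences are constant at -4.
Work back: -19 + 4 = -15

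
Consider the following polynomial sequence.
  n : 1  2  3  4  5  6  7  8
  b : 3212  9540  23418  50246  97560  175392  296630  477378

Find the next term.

D1: 6328 , 13878 , 26828 , 47314 , 77832 , 121238 , 180748
D2: 7550 , 12950 , 20486 , 30518 , 43406 , 59510
D3: 5400 , 7536 , 10032 , 12888 , 16104
D4: 2136 , 2496 , 2856 , 3216
D5: 360 , 360 , 360
Constant fifth difference = 360, so extend:
3216 + 360 = 3576;  16104 + 3576 = 19680;  59510 + 19680 = 79190;  180748 + 79190 = 259938;  477378 + 259938 = 737316

737316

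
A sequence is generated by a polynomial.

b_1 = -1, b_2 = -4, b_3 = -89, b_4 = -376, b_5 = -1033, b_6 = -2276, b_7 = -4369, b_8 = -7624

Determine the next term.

First differences: -3, -85, -287, -657, -1243, -2093, -3255
Second differences: -82, -202, -370, -586, -850, -1162
Third differences: -120, -168, -216, -264, -312
Fourth differences: -48, -48, -48, -48
The fourth differences are constant (-48).
-312 − 48 = -360;  -1162 − 360 = -1522;  -3255 − 1522 = -4777;  -7624 − 4777 = -12401

-12401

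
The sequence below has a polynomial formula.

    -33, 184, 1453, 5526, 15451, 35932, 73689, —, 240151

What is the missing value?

Using the first 7 terms:
First differences: 217  1269  4073  9925  20481  37757
Second differences: 1052  2804  5852  10556  17276
Third differences: 1752  3048  4704  6720
Fourth differences: 1296  1656  2016
Fifth differences: 360  360
Constant fifth difference = 360.
Extend forward: 2016 + 360 = 2376;  6720 + 2376 = 9096;  17276 + 9096 = 26372;  37757 + 26372 = 64129;  73689 + 64129 = 137818

137818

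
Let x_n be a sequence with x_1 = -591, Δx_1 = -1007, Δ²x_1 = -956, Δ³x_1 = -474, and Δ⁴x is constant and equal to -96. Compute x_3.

Build the table forward from the leading diagonal:
Δ⁴: -96, -96, -96
Δ³: -474, -570, -666
Δ²: -956, -1430, -2000
Δ: -1007, -1963, -3393
x: -591, -1598, -3561

-3561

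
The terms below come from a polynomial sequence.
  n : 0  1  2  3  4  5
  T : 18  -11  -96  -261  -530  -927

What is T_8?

-3126

D1: -29, -85, -165, -269, -397
D2: -56, -80, -104, -128
D3: -24, -24, -24
Third differences constant at -24.
-128 − 24 = -152;  -397 − 152 = -549;  -927 − 549 = -1476
-152 − 24 = -176;  -549 − 176 = -725;  -1476 − 725 = -2201
-176 − 24 = -200;  -725 − 200 = -925;  -2201 − 925 = -3126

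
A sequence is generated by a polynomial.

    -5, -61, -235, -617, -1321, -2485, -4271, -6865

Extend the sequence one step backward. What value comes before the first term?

-1

Δ: -56  -174  -382  -704  -1164  -1786  -2594
Δ²: -118  -208  -322  -460  -622  -808
Δ³: -90  -114  -138  -162  -186
Δ⁴: -24  -24  -24  -24
The fourth differences are constant at -24.
Work back: -90 + 24 = -66;  -118 + 66 = -52;  -56 + 52 = -4;  -5 + 4 = -1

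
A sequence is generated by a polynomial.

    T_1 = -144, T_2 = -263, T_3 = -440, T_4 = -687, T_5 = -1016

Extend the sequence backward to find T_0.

-71

-119, -177, -247, -329
-58, -70, -82
-12, -12
The third differences are constant at -12.
Work back: -58 + 12 = -46;  -119 + 46 = -73;  -144 + 73 = -71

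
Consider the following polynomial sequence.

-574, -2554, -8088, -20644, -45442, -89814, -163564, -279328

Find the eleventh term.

-1055104

First differences: -1980 , -5534 , -12556 , -24798 , -44372 , -73750 , -115764
Second differences: -3554 , -7022 , -12242 , -19574 , -29378 , -42014
Third differences: -3468 , -5220 , -7332 , -9804 , -12636
Fourth differences: -1752 , -2112 , -2472 , -2832
Fifth differences: -360 , -360 , -360
Constant fifth difference = -360, so extend:
-2832 − 360 = -3192;  -12636 − 3192 = -15828;  -42014 − 15828 = -57842;  -115764 − 57842 = -173606;  -279328 − 173606 = -452934
-3192 − 360 = -3552;  -15828 − 3552 = -19380;  -57842 − 19380 = -77222;  -173606 − 77222 = -250828;  -452934 − 250828 = -703762
-3552 − 360 = -3912;  -19380 − 3912 = -23292;  -77222 − 23292 = -100514;  -250828 − 100514 = -351342;  -703762 − 351342 = -1055104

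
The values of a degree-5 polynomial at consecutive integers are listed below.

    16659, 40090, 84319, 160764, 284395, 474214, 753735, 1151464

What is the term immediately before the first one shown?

First differences: 23431  44229  76445  123631  189819  279521  397729
Second differences: 20798  32216  47186  66188  89702  118208
Third differences: 11418  14970  19002  23514  28506
Fourth differences: 3552  4032  4512  4992
Fifth differences: 480  480  480
The fifth differences are constant at 480.
Work back: 3552 − 480 = 3072;  11418 − 3072 = 8346;  20798 − 8346 = 12452;  23431 − 12452 = 10979;  16659 − 10979 = 5680

5680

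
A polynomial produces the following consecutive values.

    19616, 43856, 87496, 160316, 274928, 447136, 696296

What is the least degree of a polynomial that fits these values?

Δ: 24240, 43640, 72820, 114612, 172208, 249160
Δ²: 19400, 29180, 41792, 57596, 76952
Δ³: 9780, 12612, 15804, 19356
Δ⁴: 2832, 3192, 3552
Δ⁵: 360, 360
The fifth differences are constant, so the polynomial has degree 5.

5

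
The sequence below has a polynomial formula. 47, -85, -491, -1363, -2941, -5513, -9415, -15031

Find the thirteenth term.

First differences: -132 , -406 , -872 , -1578 , -2572 , -3902 , -5616
Second differences: -274 , -466 , -706 , -994 , -1330 , -1714
Third differences: -192 , -240 , -288 , -336 , -384
Fourth differences: -48 , -48 , -48 , -48
Constant fourth difference = -48, so extend:
-384 − 48 = -432;  -1714 − 432 = -2146;  -5616 − 2146 = -7762;  -15031 − 7762 = -22793
-432 − 48 = -480;  -2146 − 480 = -2626;  -7762 − 2626 = -10388;  -22793 − 10388 = -33181
-480 − 48 = -528;  -2626 − 528 = -3154;  -10388 − 3154 = -13542;  -33181 − 13542 = -46723
-528 − 48 = -576;  -3154 − 576 = -3730;  -13542 − 3730 = -17272;  -46723 − 17272 = -63995
-576 − 48 = -624;  -3730 − 624 = -4354;  -17272 − 4354 = -21626;  -63995 − 21626 = -85621

-85621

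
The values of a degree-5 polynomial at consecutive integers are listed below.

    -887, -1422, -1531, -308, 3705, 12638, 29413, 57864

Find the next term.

102857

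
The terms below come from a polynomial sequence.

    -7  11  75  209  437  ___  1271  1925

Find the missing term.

Using the first 5 terms:
Δ: 18  64  134  228
Δ²: 46  70  94
Δ³: 24  24
Constant third difference = 24.
Extend forward: 94 + 24 = 118;  228 + 118 = 346;  437 + 346 = 783

783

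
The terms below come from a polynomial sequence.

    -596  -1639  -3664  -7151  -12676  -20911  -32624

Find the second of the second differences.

D1: -1043, -2025, -3487, -5525, -8235, -11713
D2: -982, -1462, -2038, -2710, -3478
D3: -480, -576, -672, -768
D4: -96, -96, -96

-1462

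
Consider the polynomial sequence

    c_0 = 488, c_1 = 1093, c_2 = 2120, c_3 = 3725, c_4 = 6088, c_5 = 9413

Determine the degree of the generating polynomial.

D1: 605, 1027, 1605, 2363, 3325
D2: 422, 578, 758, 962
D3: 156, 180, 204
D4: 24, 24
The fourth differences are constant, so the polynomial has degree 4.

4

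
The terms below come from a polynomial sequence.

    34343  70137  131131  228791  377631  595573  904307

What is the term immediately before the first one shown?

First differences: 35794, 60994, 97660, 148840, 217942, 308734
Second differences: 25200, 36666, 51180, 69102, 90792
Third differences: 11466, 14514, 17922, 21690
Fourth differences: 3048, 3408, 3768
Fifth differences: 360, 360
The fifth differences are constant at 360.
Work back: 3048 − 360 = 2688;  11466 − 2688 = 8778;  25200 − 8778 = 16422;  35794 − 16422 = 19372;  34343 − 19372 = 14971

14971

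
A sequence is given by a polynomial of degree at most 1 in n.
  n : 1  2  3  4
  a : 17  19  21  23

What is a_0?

Δ: 2, 2, 2
The first differences are constant at 2.
Work back: 17 − 2 = 15

15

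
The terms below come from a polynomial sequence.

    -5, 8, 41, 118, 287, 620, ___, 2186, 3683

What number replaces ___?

Using the first 6 terms:
Δ: 13  33  77  169  333
Δ²: 20  44  92  164
Δ³: 24  48  72
Δ⁴: 24  24
Constant fourth difference = 24.
Extend forward: 72 + 24 = 96;  164 + 96 = 260;  333 + 260 = 593;  620 + 593 = 1213

1213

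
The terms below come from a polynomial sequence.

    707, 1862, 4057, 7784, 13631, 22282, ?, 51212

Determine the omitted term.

Using the first 6 terms:
Δ: 1155, 2195, 3727, 5847, 8651
Δ²: 1040, 1532, 2120, 2804
Δ³: 492, 588, 684
Δ⁴: 96, 96
Constant fourth difference = 96.
Extend forward: 684 + 96 = 780;  2804 + 780 = 3584;  8651 + 3584 = 12235;  22282 + 12235 = 34517

34517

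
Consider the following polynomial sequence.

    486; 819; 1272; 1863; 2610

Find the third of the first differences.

591

D1: 333, 453, 591, 747
D2: 120, 138, 156
D3: 18, 18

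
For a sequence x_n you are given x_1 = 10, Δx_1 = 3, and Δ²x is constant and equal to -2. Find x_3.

Build the table forward from the leading diagonal:
D2: -2, -2, -2
D1: 3, 1, -1
x: 10, 13, 14

14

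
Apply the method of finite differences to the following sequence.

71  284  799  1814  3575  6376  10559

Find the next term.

16514

D1: 213  515  1015  1761  2801  4183
D2: 302  500  746  1040  1382
D3: 198  246  294  342
D4: 48  48  48
Constant fourth difference = 48, so extend:
342 + 48 = 390;  1382 + 390 = 1772;  4183 + 1772 = 5955;  10559 + 5955 = 16514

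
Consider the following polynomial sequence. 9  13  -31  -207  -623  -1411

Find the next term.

Δ: 4 , -44 , -176 , -416 , -788
Δ²: -48 , -132 , -240 , -372
Δ³: -84 , -108 , -132
Δ⁴: -24 , -24
Constant fourth difference = -24, so extend:
-132 − 24 = -156;  -372 − 156 = -528;  -788 − 528 = -1316;  -1411 − 1316 = -2727

-2727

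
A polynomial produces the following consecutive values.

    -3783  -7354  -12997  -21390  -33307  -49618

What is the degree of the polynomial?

Δ: -3571, -5643, -8393, -11917, -16311
Δ²: -2072, -2750, -3524, -4394
Δ³: -678, -774, -870
Δ⁴: -96, -96
The fourth differences are constant, so the polynomial has degree 4.

4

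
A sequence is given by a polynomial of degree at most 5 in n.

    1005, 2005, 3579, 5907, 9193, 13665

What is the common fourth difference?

24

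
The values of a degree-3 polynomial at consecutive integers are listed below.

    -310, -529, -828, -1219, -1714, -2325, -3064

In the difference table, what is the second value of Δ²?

First differences: -219, -299, -391, -495, -611, -739
Second differences: -80, -92, -104, -116, -128
Third differences: -12, -12, -12, -12

-92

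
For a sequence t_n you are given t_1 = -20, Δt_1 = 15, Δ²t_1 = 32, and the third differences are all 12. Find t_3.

Build the table forward from the leading diagonal:
Δ³: 12, 12, 12
Δ²: 32, 44, 56
Δ: 15, 47, 91
t: -20, -5, 42

42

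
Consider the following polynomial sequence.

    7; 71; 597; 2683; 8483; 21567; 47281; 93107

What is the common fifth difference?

360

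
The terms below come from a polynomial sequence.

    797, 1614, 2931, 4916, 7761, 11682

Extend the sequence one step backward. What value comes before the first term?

336

817, 1317, 1985, 2845, 3921
500, 668, 860, 1076
168, 192, 216
24, 24
The fourth differences are constant at 24.
Work back: 168 − 24 = 144;  500 − 144 = 356;  817 − 356 = 461;  797 − 461 = 336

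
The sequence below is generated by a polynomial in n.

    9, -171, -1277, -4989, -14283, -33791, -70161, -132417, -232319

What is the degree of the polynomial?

5

Δ: -180, -1106, -3712, -9294, -19508, -36370, -62256, -99902
Δ²: -926, -2606, -5582, -10214, -16862, -25886, -37646
Δ³: -1680, -2976, -4632, -6648, -9024, -11760
Δ⁴: -1296, -1656, -2016, -2376, -2736
Δ⁵: -360, -360, -360, -360
The fifth differences are constant, so the polynomial has degree 5.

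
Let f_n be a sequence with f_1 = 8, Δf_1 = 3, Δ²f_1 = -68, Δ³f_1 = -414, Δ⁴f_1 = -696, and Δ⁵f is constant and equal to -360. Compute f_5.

Build the table forward from the leading diagonal:
Fifth differences: -360, -360, -360, -360, -360
Fourth differences: -696, -1056, -1416, -1776, -2136
Third differences: -414, -1110, -2166, -3582, -5358
Second differences: -68, -482, -1592, -3758, -7340
First differences: 3, -65, -547, -2139, -5897
f: 8, 11, -54, -601, -2740

-2740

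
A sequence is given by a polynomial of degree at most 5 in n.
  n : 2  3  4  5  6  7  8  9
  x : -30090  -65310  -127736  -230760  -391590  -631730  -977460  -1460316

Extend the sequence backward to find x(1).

-12020

First differences: -35220  -62426  -103024  -160830  -240140  -345730  -482856
Second differences: -27206  -40598  -57806  -79310  -105590  -137126
Third differences: -13392  -17208  -21504  -26280  -31536
Fourth differences: -3816  -4296  -4776  -5256
Fifth differences: -480  -480  -480
The fifth differences are constant at -480.
Work back: -3816 + 480 = -3336;  -13392 + 3336 = -10056;  -27206 + 10056 = -17150;  -35220 + 17150 = -18070;  -30090 + 18070 = -12020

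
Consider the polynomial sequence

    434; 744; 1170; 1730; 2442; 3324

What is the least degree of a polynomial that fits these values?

First differences: 310, 426, 560, 712, 882
Second differences: 116, 134, 152, 170
Third differences: 18, 18, 18
The third differences are constant, so the polynomial has degree 3.

3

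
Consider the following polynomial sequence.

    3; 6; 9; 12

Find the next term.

3, 3, 3
The first differences are constant (3).
12 + 3 = 15

15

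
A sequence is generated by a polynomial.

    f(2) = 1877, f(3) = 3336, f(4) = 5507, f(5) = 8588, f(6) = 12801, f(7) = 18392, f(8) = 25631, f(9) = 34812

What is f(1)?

First differences: 1459, 2171, 3081, 4213, 5591, 7239, 9181
Second differences: 712, 910, 1132, 1378, 1648, 1942
Third differences: 198, 222, 246, 270, 294
Fourth differences: 24, 24, 24, 24
The fourth differences are constant at 24.
Work back: 198 − 24 = 174;  712 − 174 = 538;  1459 − 538 = 921;  1877 − 921 = 956

956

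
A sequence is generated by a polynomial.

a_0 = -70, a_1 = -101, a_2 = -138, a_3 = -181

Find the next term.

-230

-31  -37  -43
-6  -6
Second differences constant at -6.
-43 − 6 = -49;  -181 − 49 = -230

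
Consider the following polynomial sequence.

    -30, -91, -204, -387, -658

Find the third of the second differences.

D1: -61, -113, -183, -271
D2: -52, -70, -88
D3: -18, -18

-88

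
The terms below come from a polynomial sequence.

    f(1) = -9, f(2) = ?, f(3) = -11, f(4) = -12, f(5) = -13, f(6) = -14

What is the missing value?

-10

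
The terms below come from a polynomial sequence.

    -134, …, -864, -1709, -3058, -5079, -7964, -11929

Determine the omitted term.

Using the last 6 terms:
-845, -1349, -2021, -2885, -3965
-504, -672, -864, -1080
-168, -192, -216
-24, -24
Constant fourth difference = -24.
Extend backward: -168 + 24 = -144;  -504 + 144 = -360;  -845 + 360 = -485;  -864 + 485 = -379

-379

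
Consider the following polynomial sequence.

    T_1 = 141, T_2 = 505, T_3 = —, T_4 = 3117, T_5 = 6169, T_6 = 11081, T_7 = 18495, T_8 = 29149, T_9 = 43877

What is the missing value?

Using the last 6 terms:
D1: 3052  4912  7414  10654  14728
D2: 1860  2502  3240  4074
D3: 642  738  834
D4: 96  96
Constant fourth difference = 96.
Extend backward: 642 − 96 = 546;  1860 − 546 = 1314;  3052 − 1314 = 1738;  3117 − 1738 = 1379

1379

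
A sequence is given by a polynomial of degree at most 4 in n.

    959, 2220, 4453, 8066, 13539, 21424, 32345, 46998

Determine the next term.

66151

1261 , 2233 , 3613 , 5473 , 7885 , 10921 , 14653
972 , 1380 , 1860 , 2412 , 3036 , 3732
408 , 480 , 552 , 624 , 696
72 , 72 , 72 , 72
Constant fourth difference = 72, so extend:
696 + 72 = 768;  3732 + 768 = 4500;  14653 + 4500 = 19153;  46998 + 19153 = 66151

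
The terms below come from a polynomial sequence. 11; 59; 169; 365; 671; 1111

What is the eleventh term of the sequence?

6161

Δ: 48, 110, 196, 306, 440
Δ²: 62, 86, 110, 134
Δ³: 24, 24, 24
Constant third difference = 24, so extend:
134 + 24 = 158;  440 + 158 = 598;  1111 + 598 = 1709
158 + 24 = 182;  598 + 182 = 780;  1709 + 780 = 2489
182 + 24 = 206;  780 + 206 = 986;  2489 + 986 = 3475
206 + 24 = 230;  986 + 230 = 1216;  3475 + 1216 = 4691
230 + 24 = 254;  1216 + 254 = 1470;  4691 + 1470 = 6161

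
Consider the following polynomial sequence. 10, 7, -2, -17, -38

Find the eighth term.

-137

Δ: -3, -9, -15, -21
Δ²: -6, -6, -6
Constant second difference = -6, so extend:
-21 − 6 = -27;  -38 − 27 = -65
-27 − 6 = -33;  -65 − 33 = -98
-33 − 6 = -39;  -98 − 39 = -137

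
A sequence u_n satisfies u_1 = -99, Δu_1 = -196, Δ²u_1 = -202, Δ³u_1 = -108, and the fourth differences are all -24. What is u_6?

Build the table forward from the leading diagonal:
Fourth differences: -24, -24, -24, -24, -24, -24
Third differences: -108, -132, -156, -180, -204, -228
Second differences: -202, -310, -442, -598, -778, -982
First differences: -196, -398, -708, -1150, -1748, -2526
u: -99, -295, -693, -1401, -2551, -4299

-4299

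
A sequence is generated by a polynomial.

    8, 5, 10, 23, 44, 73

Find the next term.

110

First differences: -3, 5, 13, 21, 29
Second differences: 8, 8, 8, 8
Constant second difference = 8, so extend:
29 + 8 = 37;  73 + 37 = 110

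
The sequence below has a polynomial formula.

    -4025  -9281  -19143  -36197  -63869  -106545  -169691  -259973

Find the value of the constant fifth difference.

-120

D1: -5256, -9862, -17054, -27672, -42676, -63146, -90282
D2: -4606, -7192, -10618, -15004, -20470, -27136
D3: -2586, -3426, -4386, -5466, -6666
D4: -840, -960, -1080, -1200
D5: -120, -120, -120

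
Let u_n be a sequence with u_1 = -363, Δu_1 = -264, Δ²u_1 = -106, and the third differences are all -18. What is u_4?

-1491

Build the table forward from the leading diagonal:
D3: -18  -18  -18  -18
D2: -106  -124  -142  -160
D1: -264  -370  -494  -636
u: -363  -627  -997  -1491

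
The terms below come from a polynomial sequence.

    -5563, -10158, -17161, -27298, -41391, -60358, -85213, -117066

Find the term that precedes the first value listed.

-2746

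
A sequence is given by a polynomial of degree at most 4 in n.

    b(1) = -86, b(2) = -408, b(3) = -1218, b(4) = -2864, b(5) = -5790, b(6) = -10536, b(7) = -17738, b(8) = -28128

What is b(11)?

-87186

-322, -810, -1646, -2926, -4746, -7202, -10390
-488, -836, -1280, -1820, -2456, -3188
-348, -444, -540, -636, -732
-96, -96, -96, -96
Constant fourth difference = -96, so extend:
-732 − 96 = -828;  -3188 − 828 = -4016;  -10390 − 4016 = -14406;  -28128 − 14406 = -42534
-828 − 96 = -924;  -4016 − 924 = -4940;  -14406 − 4940 = -19346;  -42534 − 19346 = -61880
-924 − 96 = -1020;  -4940 − 1020 = -5960;  -19346 − 5960 = -25306;  -61880 − 25306 = -87186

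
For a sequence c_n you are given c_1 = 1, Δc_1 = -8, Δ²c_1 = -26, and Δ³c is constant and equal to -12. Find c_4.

-113

Build the table forward from the leading diagonal:
Δ³: -12  -12  -12  -12
Δ²: -26  -38  -50  -62
Δ: -8  -34  -72  -122
c: 1  -7  -41  -113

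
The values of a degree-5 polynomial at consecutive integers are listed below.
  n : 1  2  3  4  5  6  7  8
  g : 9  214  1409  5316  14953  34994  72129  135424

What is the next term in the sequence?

D1: 205, 1195, 3907, 9637, 20041, 37135, 63295
D2: 990, 2712, 5730, 10404, 17094, 26160
D3: 1722, 3018, 4674, 6690, 9066
D4: 1296, 1656, 2016, 2376
D5: 360, 360, 360
Constant fifth difference = 360, so extend:
2376 + 360 = 2736;  9066 + 2736 = 11802;  26160 + 11802 = 37962;  63295 + 37962 = 101257;  135424 + 101257 = 236681

236681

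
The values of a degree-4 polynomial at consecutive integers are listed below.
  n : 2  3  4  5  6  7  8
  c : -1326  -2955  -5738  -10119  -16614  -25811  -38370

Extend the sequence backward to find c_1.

-479

D1: -1629  -2783  -4381  -6495  -9197  -12559
D2: -1154  -1598  -2114  -2702  -3362
D3: -444  -516  -588  -660
D4: -72  -72  -72
The fourth differences are constant at -72.
Work back: -444 + 72 = -372;  -1154 + 372 = -782;  -1629 + 782 = -847;  -1326 + 847 = -479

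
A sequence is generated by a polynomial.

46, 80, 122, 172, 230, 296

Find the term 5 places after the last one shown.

34, 42, 50, 58, 66
8, 8, 8, 8
The second differences are constant (8).
66 + 8 = 74;  296 + 74 = 370
74 + 8 = 82;  370 + 82 = 452
82 + 8 = 90;  452 + 90 = 542
90 + 8 = 98;  542 + 98 = 640
98 + 8 = 106;  640 + 106 = 746

746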